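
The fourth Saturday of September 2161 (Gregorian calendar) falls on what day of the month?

September 1, 2161 is a Tuesday, so the first Saturday is the 5th.
The fourth Saturday is 5 + 21 = 26.

26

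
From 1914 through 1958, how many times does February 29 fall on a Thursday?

Leap years in 1914–1958: 11 of them.
Feb 29 weekday advances by 5 (mod 7) from one leap year to the next four years later (or differs when a century non-leap intervenes).
Leap-day weekdays: 1916:Tue 1920:Sun 1924:Fri 1928:Wed 1932:Mon 1936:Sat 1940:Thu✓ 1944:Tue 1948:Sun 1952:Fri 1956:Wed
Thursday: 1940 → 1.

1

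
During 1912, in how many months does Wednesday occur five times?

A month of length L has five Wednesdays iff its first Wednesday is on day ≤ L−28 (so day 1–3 in a 31-day month, 1–2 in a 30-day month, day 1 in a leap February).
Checking each month of 1912: Jan starts Mon (31d) ✓; Feb starts Thu (29d); Mar starts Fri (31d); Apr starts Mon (30d); May starts Wed (31d) ✓; Jun starts Sat (30d); Jul starts Mon (31d) ✓; Aug starts Thu (31d); Sep starts Sun (30d); Oct starts Tue (31d) ✓; Nov starts Fri (30d); Dec starts Sun (31d).
Five-Wednesday months: January, May, July, October → 4.

4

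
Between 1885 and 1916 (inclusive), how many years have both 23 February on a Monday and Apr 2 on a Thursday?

Check each year's weekday for 23 February and Apr 2:
  1885: Mon/Thu ✓  1886: Tue/Fri  1887: Wed/Sat  1888: Thu/Mon  1889: Sat/Tue  1890: Sun/Wed  1891: Mon/Thu ✓  1892: Tue/Sat  1893: Thu/Sun  1894: Fri/Mon  1895: Sat/Tue  1896: Sun/Thu  1897: Tue/Fri  1898: Wed/Sat  …(4 more)…  1903: Mon/Thu ✓  1904: Tue/Sat  1905: Thu/Sun  1906: Fri/Mon  1907: Sat/Tue  1908: Sun/Thu  1909: Tue/Fri  1910: Wed/Sat  1911: Thu/Sun  1912: Fri/Tue  1913: Sun/Wed  1914: Mon/Thu ✓  1915: Tue/Fri  1916: Wed/Sun
Both conditions hold in: 1885, 1891, 1903, 1914 — 4.

4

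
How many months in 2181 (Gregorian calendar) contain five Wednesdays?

A month of length L has five Wednesdays iff its first Wednesday is on day ≤ L−28 (so day 1–3 in a 31-day month, 1–2 in a 30-day month, day 1 in a leap February).
Checking each month of 2181: Jan starts Mon (31d) ✓; Feb starts Thu (28d); Mar starts Thu (31d); Apr starts Sun (30d); May starts Tue (31d) ✓; Jun starts Fri (30d); Jul starts Sun (31d); Aug starts Wed (31d) ✓; Sep starts Sat (30d); Oct starts Mon (31d) ✓; Nov starts Thu (30d); Dec starts Sat (31d).
Five-Wednesday months: January, May, August, October → 4.

4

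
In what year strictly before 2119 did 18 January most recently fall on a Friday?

From one year to the next, a fixed date's weekday advances by 1, or by 2 when a Feb 29 lies between the two dates.
2119: January 18 is Wednesday.
2118: Tuesday (−1)
2117: Monday (−1)
2116: Saturday (−2)
2115: Friday (−1)
18 January falls on a Friday in 2115.

2115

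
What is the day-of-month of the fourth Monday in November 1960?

November 1, 1960 is a Tuesday, so the first Monday is the 7th.
The fourth Monday is 7 + 21 = 28.

28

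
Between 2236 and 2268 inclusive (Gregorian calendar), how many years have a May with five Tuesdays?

May has 31 days; it has five Tuesdays when Tuesday falls among the first (month-length − 28) days — i.e. when May 1 is one of Tuesday/Monday/Sunday.
May 1 by year: 2236:Sun✓ 2237:Mon✓ 2238:Tue✓ 2239:Wed 2240:Fri 2241:Sat 2242:Sun✓ 2243:Mon✓ 2244:Wed 2245:Thu 2246:Fri 2247:Sat 2248:Mon✓ 2249:Tue✓ 2250:Wed …(3 more)… 2254:Mon✓ 2255:Tue✓ 2256:Thu 2257:Fri 2258:Sat 2259:Sun✓ 2260:Tue✓ 2261:Wed 2262:Thu 2263:Fri 2264:Sun✓ 2265:Mon✓ 2266:Tue✓ 2267:Wed 2268:Fri
Years with five Tuesdays: 2236, 2237, 2238, 2242, 2243, 2248, 2249, 2253, 2254, 2255, 2259, 2260, 2264, 2265, 2266 → 15.

15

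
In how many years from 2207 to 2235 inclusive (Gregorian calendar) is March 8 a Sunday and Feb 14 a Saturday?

Check each year's weekday for March 8 and Feb 14:
  2207: Sun/Sat ✓  2208: Tue/Sun  2209: Wed/Tue  2210: Thu/Wed  2211: Fri/Thu  2212: Sun/Fri  2213: Mon/Sun  2214: Tue/Mon  2215: Wed/Tue  2216: Fri/Wed  2217: Sat/Fri  2218: Sun/Sat ✓  2219: Mon/Sun  2220: Wed/Mon  2221: Thu/Wed  2222: Fri/Thu  2223: Sat/Fri  2224: Mon/Sat  2225: Tue/Mon  2226: Wed/Tue  2227: Thu/Wed  2228: Sat/Thu  2229: Sun/Sat ✓  2230: Mon/Sun  2231: Tue/Mon  2232: Thu/Tue  2233: Fri/Thu  2234: Sat/Fri  2235: Sun/Sat ✓
Both conditions hold in: 2207, 2218, 2229, 2235 — 4.

4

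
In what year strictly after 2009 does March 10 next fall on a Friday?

2017

From one year to the next, a fixed date's weekday advances by 1, or by 2 when a Feb 29 lies between the two dates.
2009: March 10 is Tuesday.
2010: Wednesday (+1)
2011: Thursday (+1)
2012: Saturday (+2)
2013: Sunday (+1)
2014: Monday (+1)
2015: Tuesday (+1)
2016: Thursday (+2)
2017: Friday (+1)
March 10 falls on a Friday in 2017.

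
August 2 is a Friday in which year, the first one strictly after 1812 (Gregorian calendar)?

From one year to the next, a fixed date's weekday advances by 1, or by 2 when a Feb 29 lies between the two dates.
1812: August 2 is Sunday.
1813: Monday (+1)
1814: Tuesday (+1)
1815: Wednesday (+1)
1816: Friday (+2)
August 2 falls on a Friday in 1816.

1816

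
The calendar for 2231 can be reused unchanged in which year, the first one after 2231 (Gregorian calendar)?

Two years share a calendar iff Jan 1 falls on the same weekday and both are leap or both are common. 2231: Jan 1 is Saturday, common year.
2232: Jan 1 Sunday, leap
2233: Jan 1 Tuesday, common
2234: Jan 1 Wednesday, common
2235: Jan 1 Thursday, common
2236: Jan 1 Friday, leap
2237: Jan 1 Sunday, common
2238: Jan 1 Monday, common
2239: Jan 1 Tuesday, common
2240: Jan 1 Wednesday, leap
2241: Jan 1 Friday, common
2242: Jan 1 Saturday, common
2242 matches on both conditions.

2242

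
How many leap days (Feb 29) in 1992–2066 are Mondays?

Leap years in 1992–2066: 19 of them.
Feb 29 weekday advances by 5 (mod 7) from one leap year to the next four years later (or differs when a century non-leap intervenes).
Leap-day weekdays: 1992:Sat 1996:Thu 2000:Tue 2004:Sun 2008:Fri 2012:Wed 2016:Mon✓ 2020:Sat 2024:Thu 2028:Tue 2032:Sun 2036:Fri 2040:Wed 2044:Mon✓ 2048:Sat 2052:Thu 2056:Tue 2060:Sun 2064:Fri
Monday: 2016, 2044 → 2.

2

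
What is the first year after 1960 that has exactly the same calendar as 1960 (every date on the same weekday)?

1988

Two years share a calendar iff Jan 1 falls on the same weekday and both are leap or both are common. 1960: Jan 1 is Friday, leap year.
1961: Jan 1 Sunday, common
1962: Jan 1 Monday, common
1963: Jan 1 Tuesday, common
1964: Jan 1 Wednesday, leap
1965: Jan 1 Friday, common
1966: Jan 1 Saturday, common
1967: Jan 1 Sunday, common
1968: Jan 1 Monday, leap
1969: Jan 1 Wednesday, common
1970: Jan 1 Thursday, common
1971: Jan 1 Friday, common
1972: Jan 1 Saturday, leap
1973: Jan 1 Monday, common
1974: Jan 1 Tuesday, common
1975: Jan 1 Wednesday, common
1976: Jan 1 Thursday, leap
1977: Jan 1 Saturday, common
1978: Jan 1 Sunday, common
1979: Jan 1 Monday, common
1980: Jan 1 Tuesday, leap
1981: Jan 1 Thursday, common
1982: Jan 1 Friday, common
1983: Jan 1 Saturday, common
1984: Jan 1 Sunday, leap
1985: Jan 1 Tuesday, common
1986: Jan 1 Wednesday, common
1987: Jan 1 Thursday, common
1988: Jan 1 Friday, leap
1988 matches on both conditions.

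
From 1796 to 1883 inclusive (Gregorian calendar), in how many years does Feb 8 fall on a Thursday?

Track Feb 8's weekday year by year (advancing +1, or +2 across a Feb 29):
  1796: Mon  1797: Wed (+2)  1798: Thu (+1) ✓  1799: Fri (+1)  1800: Sat (+1)
  1801: Sun (+1)  1802: Mon (+1)  1803: Tue (+1)  1804: Wed (+1)  1805: Fri (+2)
  1806: Sat (+1)  1807: Sun (+1)  1808: Mon (+1)  1809: Wed (+2)  … (60 more years) …
  1870: Tue (+1)  1871: Wed (+1)  1872: Thu (+1) ✓  1873: Sat (+2)  1874: Sun (+1)
  1875: Mon (+1)  1876: Tue (+1)  1877: Thu (+2) ✓  1878: Fri (+1)  1879: Sat (+1)
  1880: Sun (+1)  1881: Tue (+2)  1882: Wed (+1)  1883: Thu (+1) ✓
Thursday years: 1798, 1810, 1816, 1821, 1827, 1838, 1844, 1849, 1855, 1866, 1872, 1877, 1883 — 13 in total.

13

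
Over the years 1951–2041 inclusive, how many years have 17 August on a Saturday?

13

Track 17 August's weekday year by year (advancing +1, or +2 across a Feb 29):
  1951: Fri  1952: Sun (+2)  1953: Mon (+1)  1954: Tue (+1)  1955: Wed (+1)
  1956: Fri (+2)  1957: Sat (+1) ✓  1958: Sun (+1)  1959: Mon (+1)  1960: Wed (+2)
  1961: Thu (+1)  1962: Fri (+1)  1963: Sat (+1) ✓  1964: Mon (+2)  … (63 more years) …
  2028: Thu (+2)  2029: Fri (+1)  2030: Sat (+1) ✓  2031: Sun (+1)  2032: Tue (+2)
  2033: Wed (+1)  2034: Thu (+1)  2035: Fri (+1)  2036: Sun (+2)  2037: Mon (+1)
  2038: Tue (+1)  2039: Wed (+1)  2040: Fri (+2)  2041: Sat (+1) ✓
Saturday years: 1957, 1963, 1968, 1974, 1985, 1991, 1996, 2002, 2013, 2019, 2024, 2030, 2041 — 13 in total.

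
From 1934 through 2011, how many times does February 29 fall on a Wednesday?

Leap years in 1934–2011: 19 of them.
Feb 29 weekday advances by 5 (mod 7) from one leap year to the next four years later (or differs when a century non-leap intervenes).
Leap-day weekdays: 1936:Sat 1940:Thu 1944:Tue 1948:Sun 1952:Fri 1956:Wed✓ 1960:Mon 1964:Sat 1968:Thu 1972:Tue 1976:Sun 1980:Fri 1984:Wed✓ 1988:Mon 1992:Sat 1996:Thu 2000:Tue 2004:Sun 2008:Fri
Wednesday: 1956, 1984 → 2.

2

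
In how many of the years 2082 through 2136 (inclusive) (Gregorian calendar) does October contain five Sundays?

October has 31 days; it has five Sundays when Sunday falls among the first (month-length − 28) days — i.e. when October 1 is one of Sunday/Saturday/Friday.
October 1 by year: 2082:Thu 2083:Fri✓ 2084:Sun✓ 2085:Mon 2086:Tue 2087:Wed 2088:Fri✓ 2089:Sat✓ 2090:Sun✓ 2091:Mon 2092:Wed 2093:Thu 2094:Fri✓ 2095:Sat✓ 2096:Mon …(25 more)… 2122:Thu 2123:Fri✓ 2124:Sun✓ 2125:Mon 2126:Tue 2127:Wed 2128:Fri✓ 2129:Sat✓ 2130:Sun✓ 2131:Mon 2132:Wed 2133:Thu 2134:Fri✓ 2135:Sat✓ 2136:Mon
Years with five Sundays: 2083, 2084, 2088, 2089, 2090, 2094, 2095, 2100, 2101, 2102, 2106, 2107, 2112, 2113, 2117, 2118, 2119, 2123, 2124, 2128, 2129, 2130, 2134, 2135 → 24.

24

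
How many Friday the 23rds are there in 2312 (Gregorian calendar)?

Check the 23rd of each month of 2312: Jan 23: Tue, Feb 23: Fri, Mar 23: Sat, Apr 23: Tue, May 23: Thu, Jun 23: Sun, Jul 23: Tue, Aug 23: Fri, Sep 23: Mon, Oct 23: Wed, Nov 23: Sat, Dec 23: Mon.
Friday occurs in February, August — 2 months.

2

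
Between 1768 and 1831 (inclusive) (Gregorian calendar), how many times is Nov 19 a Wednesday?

Track Nov 19's weekday year by year (advancing +1, or +2 across a Feb 29):
  1768: Sat  1769: Sun (+1)  1770: Mon (+1)  1771: Tue (+1)  1772: Thu (+2)
  1773: Fri (+1)  1774: Sat (+1)  1775: Sun (+1)  1776: Tue (+2)  1777: Wed (+1) ✓
  1778: Thu (+1)  1779: Fri (+1)  1780: Sun (+2)  1781: Mon (+1)  … (36 more years) …
  1818: Thu (+1)  1819: Fri (+1)  1820: Sun (+2)  1821: Mon (+1)  1822: Tue (+1)
  1823: Wed (+1) ✓  1824: Fri (+2)  1825: Sat (+1)  1826: Sun (+1)  1827: Mon (+1)
  1828: Wed (+2) ✓  1829: Thu (+1)  1830: Fri (+1)  1831: Sat (+1)
Wednesday years: 1777, 1783, 1788, 1794, 1800, 1806, 1817, 1823, 1828 — 9 in total.

9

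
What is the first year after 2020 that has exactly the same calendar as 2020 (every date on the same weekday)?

2048

Two years share a calendar iff Jan 1 falls on the same weekday and both are leap or both are common. 2020: Jan 1 is Wednesday, leap year.
2021: Jan 1 Friday, common
2022: Jan 1 Saturday, common
2023: Jan 1 Sunday, common
2024: Jan 1 Monday, leap
2025: Jan 1 Wednesday, common
2026: Jan 1 Thursday, common
2027: Jan 1 Friday, common
2028: Jan 1 Saturday, leap
2029: Jan 1 Monday, common
2030: Jan 1 Tuesday, common
2031: Jan 1 Wednesday, common
2032: Jan 1 Thursday, leap
2033: Jan 1 Saturday, common
2034: Jan 1 Sunday, common
2035: Jan 1 Monday, common
2036: Jan 1 Tuesday, leap
2037: Jan 1 Thursday, common
2038: Jan 1 Friday, common
2039: Jan 1 Saturday, common
2040: Jan 1 Sunday, leap
2041: Jan 1 Tuesday, common
2042: Jan 1 Wednesday, common
2043: Jan 1 Thursday, common
2044: Jan 1 Friday, leap
2045: Jan 1 Sunday, common
2046: Jan 1 Monday, common
2047: Jan 1 Tuesday, common
2048: Jan 1 Wednesday, leap
2048 matches on both conditions.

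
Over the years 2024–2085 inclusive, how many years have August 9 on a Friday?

9

Track August 9's weekday year by year (advancing +1, or +2 across a Feb 29):
  2024: Fri ✓  2025: Sat (+1)  2026: Sun (+1)  2027: Mon (+1)  2028: Wed (+2)
  2029: Thu (+1)  2030: Fri (+1) ✓  2031: Sat (+1)  2032: Mon (+2)  2033: Tue (+1)
  2034: Wed (+1)  2035: Thu (+1)  2036: Sat (+2)  2037: Sun (+1)  … (34 more years) …
  2072: Tue (+2)  2073: Wed (+1)  2074: Thu (+1)  2075: Fri (+1) ✓  2076: Sun (+2)
  2077: Mon (+1)  2078: Tue (+1)  2079: Wed (+1)  2080: Fri (+2) ✓  2081: Sat (+1)
  2082: Sun (+1)  2083: Mon (+1)  2084: Wed (+2)  2085: Thu (+1)
Friday years: 2024, 2030, 2041, 2047, 2052, 2058, 2069, 2075, 2080 — 9 in total.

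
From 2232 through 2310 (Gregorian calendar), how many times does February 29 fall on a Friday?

Leap years in 2232–2310: 19 of them.
Feb 29 weekday advances by 5 (mod 7) from one leap year to the next four years later (or differs when a century non-leap intervenes).
Leap-day weekdays: 2232:Wed 2236:Mon 2240:Sat 2244:Thu 2248:Tue 2252:Sun 2256:Fri✓ 2260:Wed 2264:Mon 2268:Sat 2272:Thu 2276:Tue 2280:Sun 2284:Fri✓ 2288:Wed 2292:Mon 2296:Sat 2304:Mon 2308:Sat
Friday: 2256, 2284 → 2.

2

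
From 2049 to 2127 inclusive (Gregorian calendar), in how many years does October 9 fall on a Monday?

11

Track October 9's weekday year by year (advancing +1, or +2 across a Feb 29):
  2049: Sat  2050: Sun (+1)  2051: Mon (+1) ✓  2052: Wed (+2)  2053: Thu (+1)
  2054: Fri (+1)  2055: Sat (+1)  2056: Mon (+2) ✓  2057: Tue (+1)  2058: Wed (+1)
  2059: Thu (+1)  2060: Sat (+2)  2061: Sun (+1)  2062: Mon (+1) ✓  … (51 more years) …
  2114: Tue (+1)  2115: Wed (+1)  2116: Fri (+2)  2117: Sat (+1)  2118: Sun (+1)
  2119: Mon (+1) ✓  2120: Wed (+2)  2121: Thu (+1)  2122: Fri (+1)  2123: Sat (+1)
  2124: Mon (+2) ✓  2125: Tue (+1)  2126: Wed (+1)  2127: Thu (+1)
Monday years: 2051, 2056, 2062, 2073, 2079, 2084, 2090, 2102, 2113, 2119, 2124 — 11 in total.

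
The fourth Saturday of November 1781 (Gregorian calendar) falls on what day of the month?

24

November 1, 1781 is a Thursday, so the first Saturday is the 3rd.
The fourth Saturday is 3 + 21 = 24.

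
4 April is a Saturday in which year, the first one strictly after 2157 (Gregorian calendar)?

2161

From one year to the next, a fixed date's weekday advances by 1, or by 2 when a Feb 29 lies between the two dates.
2157: April 4 is Monday.
2158: Tuesday (+1)
2159: Wednesday (+1)
2160: Friday (+2)
2161: Saturday (+1)
4 April falls on a Saturday in 2161.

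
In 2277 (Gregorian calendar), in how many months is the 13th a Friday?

2

Check the 13th of each month of 2277: Jan 13: Sat, Feb 13: Tue, Mar 13: Tue, Apr 13: Fri, May 13: Sun, Jun 13: Wed, Jul 13: Fri, Aug 13: Mon, Sep 13: Thu, Oct 13: Sat, Nov 13: Tue, Dec 13: Thu.
Friday occurs in April, July — 2 months.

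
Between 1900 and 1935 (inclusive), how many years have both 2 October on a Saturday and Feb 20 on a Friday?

Check each year's weekday for 2 October and Feb 20:
  1900: Tue/Tue  1901: Wed/Wed  1902: Thu/Thu  1903: Fri/Fri  1904: Sun/Sat  1905: Mon/Mon  1906: Tue/Tue  1907: Wed/Wed  1908: Fri/Thu  1909: Sat/Sat  1910: Sun/Sun  1911: Mon/Mon  1912: Wed/Tue  1913: Thu/Thu  …(8 more)…  1922: Mon/Mon  1923: Tue/Tue  1924: Thu/Wed  1925: Fri/Fri  1926: Sat/Sat  1927: Sun/Sun  1928: Tue/Mon  1929: Wed/Wed  1930: Thu/Thu  1931: Fri/Fri  1932: Sun/Sat  1933: Mon/Mon  1934: Tue/Tue  1935: Wed/Wed
Both conditions hold in: 1920 — 1.

1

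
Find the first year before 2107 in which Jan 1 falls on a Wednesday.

2098

Jan 1 advances by 2 weekdays after a leap year and by 1 after a common year.
2107: Jan 1 is Saturday.
2106: Friday
2105: Thursday
2104: Tuesday (leap)
2103: Monday
2102: Sunday
2101: Saturday
2100: Friday
2099: Thursday
2098: Wednesday
2098 begins on a Wednesday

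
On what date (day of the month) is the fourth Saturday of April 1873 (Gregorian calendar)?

April 1, 1873 is a Tuesday, so the first Saturday is the 5th.
The fourth Saturday is 5 + 21 = 26.

26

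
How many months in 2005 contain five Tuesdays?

A month of length L has five Tuesdays iff its first Tuesday is on day ≤ L−28 (so day 1–3 in a 31-day month, 1–2 in a 30-day month, day 1 in a leap February).
Checking each month of 2005: Jan starts Sat (31d); Feb starts Tue (28d); Mar starts Tue (31d) ✓; Apr starts Fri (30d); May starts Sun (31d) ✓; Jun starts Wed (30d); Jul starts Fri (31d); Aug starts Mon (31d) ✓; Sep starts Thu (30d); Oct starts Sat (31d); Nov starts Tue (30d) ✓; Dec starts Thu (31d).
Five-Tuesday months: March, May, August, November → 4.

4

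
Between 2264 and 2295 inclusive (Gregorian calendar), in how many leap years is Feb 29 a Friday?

1

Leap years in 2264–2295: 8 of them.
Feb 29 weekday advances by 5 (mod 7) from one leap year to the next four years later (or differs when a century non-leap intervenes).
Leap-day weekdays: 2264:Mon 2268:Sat 2272:Thu 2276:Tue 2280:Sun 2284:Fri✓ 2288:Wed 2292:Mon
Friday: 2284 → 1.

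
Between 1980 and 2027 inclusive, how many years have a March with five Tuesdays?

22

March has 31 days; it has five Tuesdays when Tuesday falls among the first (month-length − 28) days — i.e. when March 1 is one of Tuesday/Monday/Sunday.
March 1 by year: 1980:Sat 1981:Sun✓ 1982:Mon✓ 1983:Tue✓ 1984:Thu 1985:Fri 1986:Sat 1987:Sun✓ 1988:Tue✓ 1989:Wed 1990:Thu 1991:Fri 1992:Sun✓ 1993:Mon✓ 1994:Tue✓ …(18 more)… 2013:Fri 2014:Sat 2015:Sun✓ 2016:Tue✓ 2017:Wed 2018:Thu 2019:Fri 2020:Sun✓ 2021:Mon✓ 2022:Tue✓ 2023:Wed 2024:Fri 2025:Sat 2026:Sun✓ 2027:Mon✓
Years with five Tuesdays: 1981, 1982, 1983, 1987, 1988, 1992, 1993, 1994, 1998, 1999, 2004, 2005, 2009, 2010, 2011, 2015, 2016, 2020, 2021, 2022, 2026, 2027 → 22.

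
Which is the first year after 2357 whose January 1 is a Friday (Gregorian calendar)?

2360

Jan 1 advances by 2 weekdays after a leap year and by 1 after a common year.
2357: Jan 1 is Tuesday.
2358: Wednesday
2359: Thursday
2360: Friday (leap)
2360 begins on a Friday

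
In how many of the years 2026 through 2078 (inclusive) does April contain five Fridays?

16

April has 30 days; it has five Fridays when Friday falls among the first (month-length − 28) days — i.e. when April 1 is one of Friday/Thursday.
April 1 by year: 2026:Wed 2027:Thu✓ 2028:Sat 2029:Sun 2030:Mon 2031:Tue 2032:Thu✓ 2033:Fri✓ 2034:Sat 2035:Sun 2036:Tue 2037:Wed 2038:Thu✓ 2039:Fri✓ 2040:Sun …(23 more)… 2064:Tue 2065:Wed 2066:Thu✓ 2067:Fri✓ 2068:Sun 2069:Mon 2070:Tue 2071:Wed 2072:Fri✓ 2073:Sat 2074:Sun 2075:Mon 2076:Wed 2077:Thu✓ 2078:Fri✓
Years with five Fridays: 2027, 2032, 2033, 2038, 2039, 2044, 2049, 2050, 2055, 2060, 2061, 2066, 2067, 2072, 2077, 2078 → 16.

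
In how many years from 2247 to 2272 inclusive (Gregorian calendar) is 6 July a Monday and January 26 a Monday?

2

Check each year's weekday for 6 July and January 26:
  2247: Tue/Tue  2248: Thu/Wed  2249: Fri/Fri  2250: Sat/Sat  2251: Sun/Sun  2252: Tue/Mon  2253: Wed/Wed  2254: Thu/Thu  2255: Fri/Fri  2256: Sun/Sat  2257: Mon/Mon ✓  2258: Tue/Tue  2259: Wed/Wed  2260: Fri/Thu  2261: Sat/Sat  2262: Sun/Sun  2263: Mon/Mon ✓  2264: Wed/Tue  2265: Thu/Thu  2266: Fri/Fri  2267: Sat/Sat  2268: Mon/Sun  2269: Tue/Tue  2270: Wed/Wed  2271: Thu/Thu  2272: Sat/Fri
Both conditions hold in: 2257, 2263 — 2.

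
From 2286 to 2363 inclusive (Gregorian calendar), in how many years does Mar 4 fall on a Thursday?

10

Track Mar 4's weekday year by year (advancing +1, or +2 across a Feb 29):
  2286: Thu ✓  2287: Fri (+1)  2288: Sun (+2)  2289: Mon (+1)  2290: Tue (+1)
  2291: Wed (+1)  2292: Fri (+2)  2293: Sat (+1)  2294: Sun (+1)  2295: Mon (+1)
  2296: Wed (+2)  2297: Thu (+1) ✓  2298: Fri (+1)  2299: Sat (+1)  … (50 more years) …
  2350: Sat (+1)  2351: Sun (+1)  2352: Tue (+2)  2353: Wed (+1)  2354: Thu (+1) ✓
  2355: Fri (+1)  2356: Sun (+2)  2357: Mon (+1)  2358: Tue (+1)  2359: Wed (+1)
  2360: Fri (+2)  2361: Sat (+1)  2362: Sun (+1)  2363: Mon (+1)
Thursday years: 2286, 2297, 2309, 2315, 2320, 2326, 2337, 2343, 2348, 2354 — 10 in total.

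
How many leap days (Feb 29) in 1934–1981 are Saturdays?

2

Leap years in 1934–1981: 12 of them.
Feb 29 weekday advances by 5 (mod 7) from one leap year to the next four years later (or differs when a century non-leap intervenes).
Leap-day weekdays: 1936:Sat✓ 1940:Thu 1944:Tue 1948:Sun 1952:Fri 1956:Wed 1960:Mon 1964:Sat✓ 1968:Thu 1972:Tue 1976:Sun 1980:Fri
Saturday: 1936, 1964 → 2.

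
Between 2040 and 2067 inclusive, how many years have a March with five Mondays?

March has 31 days; it has five Mondays when Monday falls among the first (month-length − 28) days — i.e. when March 1 is one of Monday/Sunday/Saturday.
March 1 by year: 2040:Thu 2041:Fri 2042:Sat✓ 2043:Sun✓ 2044:Tue 2045:Wed 2046:Thu 2047:Fri 2048:Sun✓ 2049:Mon✓ 2050:Tue 2051:Wed 2052:Fri 2053:Sat✓ 2054:Sun✓ 2055:Mon✓ 2056:Wed 2057:Thu 2058:Fri 2059:Sat✓ 2060:Mon✓ 2061:Tue 2062:Wed 2063:Thu 2064:Sat✓ 2065:Sun✓ 2066:Mon✓ 2067:Tue
Years with five Mondays: 2042, 2043, 2048, 2049, 2053, 2054, 2055, 2059, 2060, 2064, 2065, 2066 → 12.

12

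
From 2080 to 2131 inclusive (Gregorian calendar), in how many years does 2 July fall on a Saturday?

Track 2 July's weekday year by year (advancing +1, or +2 across a Feb 29):
  2080: Tue  2081: Wed (+1)  2082: Thu (+1)  2083: Fri (+1)  2084: Sun (+2)
  2085: Mon (+1)  2086: Tue (+1)  2087: Wed (+1)  2088: Fri (+2)  2089: Sat (+1) ✓
  2090: Sun (+1)  2091: Mon (+1)  2092: Wed (+2)  2093: Thu (+1)  … (24 more years) …
  2118: Sat (+1) ✓  2119: Sun (+1)  2120: Tue (+2)  2121: Wed (+1)  2122: Thu (+1)
  2123: Fri (+1)  2124: Sun (+2)  2125: Mon (+1)  2126: Tue (+1)  2127: Wed (+1)
  2128: Fri (+2)  2129: Sat (+1) ✓  2130: Sun (+1)  2131: Mon (+1)
Saturday years: 2089, 2095, 2101, 2107, 2112, 2118, 2129 — 7 in total.

7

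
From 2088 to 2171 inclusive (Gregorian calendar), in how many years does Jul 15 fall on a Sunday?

Track Jul 15's weekday year by year (advancing +1, or +2 across a Feb 29):
  2088: Thu  2089: Fri (+1)  2090: Sat (+1)  2091: Sun (+1) ✓  2092: Tue (+2)
  2093: Wed (+1)  2094: Thu (+1)  2095: Fri (+1)  2096: Sun (+2) ✓  2097: Mon (+1)
  2098: Tue (+1)  2099: Wed (+1)  2100: Thu (+1)  2101: Fri (+1)  … (56 more years) …
  2158: Sat (+1)  2159: Sun (+1) ✓  2160: Tue (+2)  2161: Wed (+1)  2162: Thu (+1)
  2163: Fri (+1)  2164: Sun (+2) ✓  2165: Mon (+1)  2166: Tue (+1)  2167: Wed (+1)
  2168: Fri (+2)  2169: Sat (+1)  2170: Sun (+1) ✓  2171: Mon (+1)
Sunday years: 2091, 2096, 2103, 2108, 2114, 2125, 2131, 2136, 2142, 2153, 2159, 2164, 2170 — 13 in total.

13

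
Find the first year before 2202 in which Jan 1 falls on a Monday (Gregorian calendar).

2198

Jan 1 advances by 2 weekdays after a leap year and by 1 after a common year.
2202: Jan 1 is Friday.
2201: Thursday
2200: Wednesday
2199: Tuesday
2198: Monday
2198 begins on a Monday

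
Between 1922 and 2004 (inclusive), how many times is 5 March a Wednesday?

Track 5 March's weekday year by year (advancing +1, or +2 across a Feb 29):
  1922: Sun  1923: Mon (+1)  1924: Wed (+2) ✓  1925: Thu (+1)  1926: Fri (+1)
  1927: Sat (+1)  1928: Mon (+2)  1929: Tue (+1)  1930: Wed (+1) ✓  1931: Thu (+1)
  1932: Sat (+2)  1933: Sun (+1)  1934: Mon (+1)  1935: Tue (+1)  … (55 more years) …
  1991: Tue (+1)  1992: Thu (+2)  1993: Fri (+1)  1994: Sat (+1)  1995: Sun (+1)
  1996: Tue (+2)  1997: Wed (+1) ✓  1998: Thu (+1)  1999: Fri (+1)  2000: Sun (+2)
  2001: Mon (+1)  2002: Tue (+1)  2003: Wed (+1) ✓  2004: Fri (+2)
Wednesday years: 1924, 1930, 1941, 1947, 1952, 1958, 1969, 1975, 1980, 1986, 1997, 2003 — 12 in total.

12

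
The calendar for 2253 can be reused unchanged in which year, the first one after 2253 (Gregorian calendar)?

Two years share a calendar iff Jan 1 falls on the same weekday and both are leap or both are common. 2253: Jan 1 is Saturday, common year.
2254: Jan 1 Sunday, common
2255: Jan 1 Monday, common
2256: Jan 1 Tuesday, leap
2257: Jan 1 Thursday, common
2258: Jan 1 Friday, common
2259: Jan 1 Saturday, common
2259 matches on both conditions.

2259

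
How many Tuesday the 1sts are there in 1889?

Check the 1st of each month of 1889: Jan 1: Tue, Feb 1: Fri, Mar 1: Fri, Apr 1: Mon, May 1: Wed, Jun 1: Sat, Jul 1: Mon, Aug 1: Thu, Sep 1: Sun, Oct 1: Tue, Nov 1: Fri, Dec 1: Sun.
Tuesday occurs in January, October — 2 months.

2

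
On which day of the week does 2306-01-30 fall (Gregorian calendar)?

January 1, 2306 is a Monday.
January 30 is day 30 of the year, i.e. 29 days after Jan 1.
29 mod 7 = 1, so advance 1 weekday from Monday: Tuesday.

Tuesday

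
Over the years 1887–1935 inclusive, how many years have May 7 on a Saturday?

Track May 7's weekday year by year (advancing +1, or +2 across a Feb 29):
  1887: Sat ✓  1888: Mon (+2)  1889: Tue (+1)  1890: Wed (+1)  1891: Thu (+1)
  1892: Sat (+2) ✓  1893: Sun (+1)  1894: Mon (+1)  1895: Tue (+1)  1896: Thu (+2)
  1897: Fri (+1)  1898: Sat (+1) ✓  1899: Sun (+1)  1900: Mon (+1)  … (21 more years) …
  1922: Sun (+1)  1923: Mon (+1)  1924: Wed (+2)  1925: Thu (+1)  1926: Fri (+1)
  1927: Sat (+1) ✓  1928: Mon (+2)  1929: Tue (+1)  1930: Wed (+1)  1931: Thu (+1)
  1932: Sat (+2) ✓  1933: Sun (+1)  1934: Mon (+1)  1935: Tue (+1)
Saturday years: 1887, 1892, 1898, 1904, 1910, 1921, 1927, 1932 — 8 in total.

8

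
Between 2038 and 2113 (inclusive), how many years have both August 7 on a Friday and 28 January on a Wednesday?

Check each year's weekday for August 7 and 28 January:
  2038: Sat/Thu  2039: Sun/Fri  2040: Tue/Sat  2041: Wed/Mon  2042: Thu/Tue  2043: Fri/Wed ✓  2044: Sun/Thu  2045: Mon/Sat  2046: Tue/Sun  2047: Wed/Mon  2048: Fri/Tue  2049: Sat/Thu  2050: Sun/Fri  2051: Mon/Sat  …(48 more)…  2100: Sat/Thu  2101: Sun/Fri  2102: Mon/Sat  2103: Tue/Sun  2104: Thu/Mon  2105: Fri/Wed ✓  2106: Sat/Thu  2107: Sun/Fri  2108: Tue/Sat  2109: Wed/Mon  2110: Thu/Tue  2111: Fri/Wed ✓  2112: Sun/Thu  2113: Mon/Sat
Both conditions hold in: 2043, 2054, 2065, 2071, 2082, 2093, 2099, 2105, 2111 — 9.

9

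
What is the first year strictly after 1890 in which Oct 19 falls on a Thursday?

From one year to the next, a fixed date's weekday advances by 1, or by 2 when a Feb 29 lies between the two dates.
1890: October 19 is Sunday.
1891: Monday (+1)
1892: Wednesday (+2)
1893: Thursday (+1)
Oct 19 falls on a Thursday in 1893.

1893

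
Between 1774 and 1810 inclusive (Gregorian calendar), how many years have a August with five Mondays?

15

August has 31 days; it has five Mondays when Monday falls among the first (month-length − 28) days — i.e. when August 1 is one of Monday/Sunday/Saturday.
August 1 by year: 1774:Mon✓ 1775:Tue 1776:Thu 1777:Fri 1778:Sat✓ 1779:Sun✓ 1780:Tue 1781:Wed 1782:Thu 1783:Fri 1784:Sun✓ 1785:Mon✓ 1786:Tue 1787:Wed 1788:Fri …(7 more)… 1796:Mon✓ 1797:Tue 1798:Wed 1799:Thu 1800:Fri 1801:Sat✓ 1802:Sun✓ 1803:Mon✓ 1804:Wed 1805:Thu 1806:Fri 1807:Sat✓ 1808:Mon✓ 1809:Tue 1810:Wed
Years with five Mondays: 1774, 1778, 1779, 1784, 1785, 1789, 1790, 1791, 1795, 1796, 1801, 1802, 1803, 1807, 1808 → 15.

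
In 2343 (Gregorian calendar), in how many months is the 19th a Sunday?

Check the 19th of each month of 2343: Jan 19: Tue, Feb 19: Fri, Mar 19: Fri, Apr 19: Mon, May 19: Wed, Jun 19: Sat, Jul 19: Mon, Aug 19: Thu, Sep 19: Sun, Oct 19: Tue, Nov 19: Fri, Dec 19: Sun.
Sunday occurs in September, December — 2 months.

2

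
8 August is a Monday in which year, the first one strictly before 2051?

2050

From one year to the next, a fixed date's weekday advances by 1, or by 2 when a Feb 29 lies between the two dates.
2051: August 8 is Tuesday.
2050: Monday (−1)
8 August falls on a Monday in 2050.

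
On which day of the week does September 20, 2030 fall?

January 1, 2030 is a Tuesday.
September 20 is day 263 of the year, i.e. 262 days after Jan 1.
262 mod 7 = 3, so advance 3 weekdays from Tuesday: Friday.

Friday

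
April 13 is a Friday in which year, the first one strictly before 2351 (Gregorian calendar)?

2345

From one year to the next, a fixed date's weekday advances by 1, or by 2 when a Feb 29 lies between the two dates.
2351: April 13 is Friday.
2350: Thursday (−1)
2349: Wednesday (−1)
2348: Tuesday (−1)
2347: Sunday (−2)
2346: Saturday (−1)
2345: Friday (−1)
April 13 falls on a Friday in 2345.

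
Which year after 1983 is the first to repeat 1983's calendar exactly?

1994

Two years share a calendar iff Jan 1 falls on the same weekday and both are leap or both are common. 1983: Jan 1 is Saturday, common year.
1984: Jan 1 Sunday, leap
1985: Jan 1 Tuesday, common
1986: Jan 1 Wednesday, common
1987: Jan 1 Thursday, common
1988: Jan 1 Friday, leap
1989: Jan 1 Sunday, common
1990: Jan 1 Monday, common
1991: Jan 1 Tuesday, common
1992: Jan 1 Wednesday, leap
1993: Jan 1 Friday, common
1994: Jan 1 Saturday, common
1994 matches on both conditions.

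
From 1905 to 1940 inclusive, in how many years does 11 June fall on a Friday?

5

Track 11 June's weekday year by year (advancing +1, or +2 across a Feb 29):
  1905: Sun  1906: Mon (+1)  1907: Tue (+1)  1908: Thu (+2)  1909: Fri (+1) ✓
  1910: Sat (+1)  1911: Sun (+1)  1912: Tue (+2)  1913: Wed (+1)  1914: Thu (+1)
  1915: Fri (+1) ✓  1916: Sun (+2)  1917: Mon (+1)  1918: Tue (+1)  … (8 more years) …
  1927: Sat (+1)  1928: Mon (+2)  1929: Tue (+1)  1930: Wed (+1)  1931: Thu (+1)
  1932: Sat (+2)  1933: Sun (+1)  1934: Mon (+1)  1935: Tue (+1)  1936: Thu (+2)
  1937: Fri (+1) ✓  1938: Sat (+1)  1939: Sun (+1)  1940: Tue (+2)
Friday years: 1909, 1915, 1920, 1926, 1937 — 5 in total.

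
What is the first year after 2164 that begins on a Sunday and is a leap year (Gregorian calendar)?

2192

Jan 1 advances by 2 weekdays after a leap year and by 1 after a common year.
2164: Jan 1 is Sunday (leap).
2165: Tuesday
2166: Wednesday
2167: Thursday
2168: Friday (leap)
2169: Sunday
2170: Monday
2171: Tuesday
2172: Wednesday (leap)
2173: Friday
2174: Saturday
2175: Sunday
2176: Monday (leap)
2177: Wednesday
2178: Thursday
2179: Friday
2180: Saturday (leap)
2181: Monday
2182: Tuesday
2183: Wednesday
2184: Thursday (leap)
2185: Saturday
2186: Sunday
2187: Monday
2188: Tuesday (leap)
2189: Thursday
2190: Friday
2191: Saturday
2192: Sunday (leap)
2192 begins on a Sunday and is a leap year.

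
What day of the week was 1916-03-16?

January 1, 1916 is a Saturday.
March 16 is day 76 of the year, i.e. 75 days after Jan 1.
75 mod 7 = 5, so advance 5 weekdays from Saturday: Thursday.

Thursday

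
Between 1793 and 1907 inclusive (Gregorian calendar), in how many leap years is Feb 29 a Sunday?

Leap years in 1793–1907: 26 of them.
Feb 29 weekday advances by 5 (mod 7) from one leap year to the next four years later (or differs when a century non-leap intervenes).
Leap-day weekdays: 1796:Mon 1804:Wed 1808:Mon 1812:Sat 1816:Thu 1820:Tue 1824:Sun✓ 1828:Fri 1832:Wed 1836:Mon 1840:Sat 1844:Thu 1848:Tue 1852:Sun✓ 1856:Fri 1860:Wed 1864:Mon 1868:Sat 1872:Thu 1876:Tue 1880:Sun✓ 1884:Fri 1888:Wed 1892:Mon 1896:Sat 1904:Mon
Sunday: 1824, 1852, 1880 → 3.

3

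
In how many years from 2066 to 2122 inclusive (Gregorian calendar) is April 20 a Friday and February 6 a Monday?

3

Check each year's weekday for April 20 and February 6:
  2066: Tue/Sat  2067: Wed/Sun  2068: Fri/Mon ✓  2069: Sat/Wed  2070: Sun/Thu  2071: Mon/Fri  2072: Wed/Sat  2073: Thu/Mon  2074: Fri/Tue  2075: Sat/Wed  2076: Mon/Thu  2077: Tue/Sat  2078: Wed/Sun  2079: Thu/Mon  …(29 more)…  2109: Sat/Wed  2110: Sun/Thu  2111: Mon/Fri  2112: Wed/Sat  2113: Thu/Mon  2114: Fri/Tue  2115: Sat/Wed  2116: Mon/Thu  2117: Tue/Sat  2118: Wed/Sun  2119: Thu/Mon  2120: Sat/Tue  2121: Sun/Thu  2122: Mon/Fri
Both conditions hold in: 2068, 2096, 2108 — 3.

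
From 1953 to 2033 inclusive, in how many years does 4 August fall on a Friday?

11

Track 4 August's weekday year by year (advancing +1, or +2 across a Feb 29):
  1953: Tue  1954: Wed (+1)  1955: Thu (+1)  1956: Sat (+2)  1957: Sun (+1)
  1958: Mon (+1)  1959: Tue (+1)  1960: Thu (+2)  1961: Fri (+1) ✓  1962: Sat (+1)
  1963: Sun (+1)  1964: Tue (+2)  1965: Wed (+1)  1966: Thu (+1)  … (53 more years) …
  2020: Tue (+2)  2021: Wed (+1)  2022: Thu (+1)  2023: Fri (+1) ✓  2024: Sun (+2)
  2025: Mon (+1)  2026: Tue (+1)  2027: Wed (+1)  2028: Fri (+2) ✓  2029: Sat (+1)
  2030: Sun (+1)  2031: Mon (+1)  2032: Wed (+2)  2033: Thu (+1)
Friday years: 1961, 1967, 1972, 1978, 1989, 1995, 2000, 2006, 2017, 2023, 2028 — 11 in total.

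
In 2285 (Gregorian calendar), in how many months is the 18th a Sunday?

Check the 18th of each month of 2285: Jan 18: Sun, Feb 18: Wed, Mar 18: Wed, Apr 18: Sat, May 18: Mon, Jun 18: Thu, Jul 18: Sat, Aug 18: Tue, Sep 18: Fri, Oct 18: Sun, Nov 18: Wed, Dec 18: Fri.
Sunday occurs in January, October — 2 months.

2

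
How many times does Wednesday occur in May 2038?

May 2038 has 31 days and begins on Saturday.
The first Wednesday is May 5.
Wednesdays fall on 5, 12, 19, 26 — that's 4.

4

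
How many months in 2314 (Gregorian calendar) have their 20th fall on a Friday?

Check the 20th of each month of 2314: Jan 20: Tue, Feb 20: Fri, Mar 20: Fri, Apr 20: Mon, May 20: Wed, Jun 20: Sat, Jul 20: Mon, Aug 20: Thu, Sep 20: Sun, Oct 20: Tue, Nov 20: Fri, Dec 20: Sun.
Friday occurs in February, March, November — 3 months.

3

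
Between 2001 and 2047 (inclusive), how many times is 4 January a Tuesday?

6

Track 4 January's weekday year by year (advancing +1, or +2 across a Feb 29):
  2001: Thu  2002: Fri (+1)  2003: Sat (+1)  2004: Sun (+1)  2005: Tue (+2) ✓
  2006: Wed (+1)  2007: Thu (+1)  2008: Fri (+1)  2009: Sun (+2)  2010: Mon (+1)
  2011: Tue (+1) ✓  2012: Wed (+1)  2013: Fri (+2)  2014: Sat (+1)  … (19 more years) …
  2034: Wed (+1)  2035: Thu (+1)  2036: Fri (+1)  2037: Sun (+2)  2038: Mon (+1)
  2039: Tue (+1) ✓  2040: Wed (+1)  2041: Fri (+2)  2042: Sat (+1)  2043: Sun (+1)
  2044: Mon (+1)  2045: Wed (+2)  2046: Thu (+1)  2047: Fri (+1)
Tuesday years: 2005, 2011, 2022, 2028, 2033, 2039 — 6 in total.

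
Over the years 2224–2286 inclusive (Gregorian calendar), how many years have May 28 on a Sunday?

9

Track May 28's weekday year by year (advancing +1, or +2 across a Feb 29):
  2224: Fri  2225: Sat (+1)  2226: Sun (+1) ✓  2227: Mon (+1)  2228: Wed (+2)
  2229: Thu (+1)  2230: Fri (+1)  2231: Sat (+1)  2232: Mon (+2)  2233: Tue (+1)
  2234: Wed (+1)  2235: Thu (+1)  2236: Sat (+2)  2237: Sun (+1) ✓  … (35 more years) …
  2273: Wed (+1)  2274: Thu (+1)  2275: Fri (+1)  2276: Sun (+2) ✓  2277: Mon (+1)
  2278: Tue (+1)  2279: Wed (+1)  2280: Fri (+2)  2281: Sat (+1)  2282: Sun (+1) ✓
  2283: Mon (+1)  2284: Wed (+2)  2285: Thu (+1)  2286: Fri (+1)
Sunday years: 2226, 2237, 2243, 2248, 2254, 2265, 2271, 2276, 2282 — 9 in total.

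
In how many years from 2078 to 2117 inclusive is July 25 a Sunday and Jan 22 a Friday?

Check each year's weekday for July 25 and Jan 22:
  2078: Mon/Sat  2079: Tue/Sun  2080: Thu/Mon  2081: Fri/Wed  2082: Sat/Thu  2083: Sun/Fri ✓  2084: Tue/Sat  2085: Wed/Mon  2086: Thu/Tue  2087: Fri/Wed  2088: Sun/Thu  2089: Mon/Sat  2090: Tue/Sun  2091: Wed/Mon  …(12 more)…  2104: Fri/Tue  2105: Sat/Thu  2106: Sun/Fri ✓  2107: Mon/Sat  2108: Wed/Sun  2109: Thu/Tue  2110: Fri/Wed  2111: Sat/Thu  2112: Mon/Fri  2113: Tue/Sun  2114: Wed/Mon  2115: Thu/Tue  2116: Sat/Wed  2117: Sun/Fri ✓
Both conditions hold in: 2083, 2094, 2100, 2106, 2117 — 5.

5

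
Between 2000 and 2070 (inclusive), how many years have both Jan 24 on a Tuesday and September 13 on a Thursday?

3

Check each year's weekday for Jan 24 and September 13:
  2000: Mon/Wed  2001: Wed/Thu  2002: Thu/Fri  2003: Fri/Sat  2004: Sat/Mon  2005: Mon/Tue  2006: Tue/Wed  2007: Wed/Thu  2008: Thu/Sat  2009: Sat/Sun  2010: Sun/Mon  2011: Mon/Tue  2012: Tue/Thu ✓  2013: Thu/Fri  …(43 more)…  2057: Wed/Thu  2058: Thu/Fri  2059: Fri/Sat  2060: Sat/Mon  2061: Mon/Tue  2062: Tue/Wed  2063: Wed/Thu  2064: Thu/Sat  2065: Sat/Sun  2066: Sun/Mon  2067: Mon/Tue  2068: Tue/Thu ✓  2069: Thu/Fri  2070: Fri/Sat
Both conditions hold in: 2012, 2040, 2068 — 3.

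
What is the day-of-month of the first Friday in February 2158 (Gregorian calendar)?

February 1, 2158 is a Wednesday, so the first Friday is the 3rd.
The first Friday is 3 + 0 = 3.

3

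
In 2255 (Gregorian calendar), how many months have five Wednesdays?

4

A month of length L has five Wednesdays iff its first Wednesday is on day ≤ L−28 (so day 1–3 in a 31-day month, 1–2 in a 30-day month, day 1 in a leap February).
Checking each month of 2255: Jan starts Mon (31d) ✓; Feb starts Thu (28d); Mar starts Thu (31d); Apr starts Sun (30d); May starts Tue (31d) ✓; Jun starts Fri (30d); Jul starts Sun (31d); Aug starts Wed (31d) ✓; Sep starts Sat (30d); Oct starts Mon (31d) ✓; Nov starts Thu (30d); Dec starts Sat (31d).
Five-Wednesday months: January, May, August, October → 4.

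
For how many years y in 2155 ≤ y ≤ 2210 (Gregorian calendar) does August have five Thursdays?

23

August has 31 days; it has five Thursdays when Thursday falls among the first (month-length − 28) days — i.e. when August 1 is one of Thursday/Wednesday/Tuesday.
August 1 by year: 2155:Fri 2156:Sun 2157:Mon 2158:Tue✓ 2159:Wed✓ 2160:Fri 2161:Sat 2162:Sun 2163:Mon 2164:Wed✓ 2165:Thu✓ 2166:Fri 2167:Sat 2168:Mon 2169:Tue✓ …(26 more)… 2196:Mon 2197:Tue✓ 2198:Wed✓ 2199:Thu✓ 2200:Fri 2201:Sat 2202:Sun 2203:Mon 2204:Wed✓ 2205:Thu✓ 2206:Fri 2207:Sat 2208:Mon 2209:Tue✓ 2210:Wed✓
Years with five Thursdays: 2158, 2159, 2164, 2165, 2169, 2170, 2171, 2175, 2176, 2180, 2181, 2182, 2186, 2187, 2192, 2193, 2197, 2198, 2199, 2204, 2205, 2209, 2210 → 23.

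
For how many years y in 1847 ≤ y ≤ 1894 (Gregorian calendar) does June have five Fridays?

15

June has 30 days; it has five Fridays when Friday falls among the first (month-length − 28) days — i.e. when June 1 is one of Friday/Thursday.
June 1 by year: 1847:Tue 1848:Thu✓ 1849:Fri✓ 1850:Sat 1851:Sun 1852:Tue 1853:Wed 1854:Thu✓ 1855:Fri✓ 1856:Sun 1857:Mon 1858:Tue 1859:Wed 1860:Fri✓ 1861:Sat …(18 more)… 1880:Tue 1881:Wed 1882:Thu✓ 1883:Fri✓ 1884:Sun 1885:Mon 1886:Tue 1887:Wed 1888:Fri✓ 1889:Sat 1890:Sun 1891:Mon 1892:Wed 1893:Thu✓ 1894:Fri✓
Years with five Fridays: 1848, 1849, 1854, 1855, 1860, 1865, 1866, 1871, 1876, 1877, 1882, 1883, 1888, 1893, 1894 → 15.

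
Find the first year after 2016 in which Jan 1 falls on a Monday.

Jan 1 advances by 2 weekdays after a leap year and by 1 after a common year.
2016: Jan 1 is Friday (leap).
2017: Sunday
2018: Monday
2018 begins on a Monday

2018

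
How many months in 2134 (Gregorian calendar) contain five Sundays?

4

A month of length L has five Sundays iff its first Sunday is on day ≤ L−28 (so day 1–3 in a 31-day month, 1–2 in a 30-day month, day 1 in a leap February).
Checking each month of 2134: Jan starts Fri (31d) ✓; Feb starts Mon (28d); Mar starts Mon (31d); Apr starts Thu (30d); May starts Sat (31d) ✓; Jun starts Tue (30d); Jul starts Thu (31d); Aug starts Sun (31d) ✓; Sep starts Wed (30d); Oct starts Fri (31d) ✓; Nov starts Mon (30d); Dec starts Wed (31d).
Five-Sunday months: January, May, August, October → 4.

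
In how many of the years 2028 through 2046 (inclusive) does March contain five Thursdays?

March has 31 days; it has five Thursdays when Thursday falls among the first (month-length − 28) days — i.e. when March 1 is one of Thursday/Wednesday/Tuesday.
March 1 by year: 2028:Wed✓ 2029:Thu✓ 2030:Fri 2031:Sat 2032:Mon 2033:Tue✓ 2034:Wed✓ 2035:Thu✓ 2036:Sat 2037:Sun 2038:Mon 2039:Tue✓ 2040:Thu✓ 2041:Fri 2042:Sat 2043:Sun 2044:Tue✓ 2045:Wed✓ 2046:Thu✓
Years with five Thursdays: 2028, 2029, 2033, 2034, 2035, 2039, 2040, 2044, 2045, 2046 → 10.

10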